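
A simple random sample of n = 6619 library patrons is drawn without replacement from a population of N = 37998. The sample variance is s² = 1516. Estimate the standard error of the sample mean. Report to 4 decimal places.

Under SRS without replacement, Var(ȳ) = (1 − f)·s²/n with f = n/N = 6619/37998 = 0.17419338.
Var(ȳ) = (1 − 0.17419338)·1516/6619 = 0.82580662·0.22903762 = 0.18914078.
SE(ȳ) = √(0.18914078) = 0.4349.

0.4349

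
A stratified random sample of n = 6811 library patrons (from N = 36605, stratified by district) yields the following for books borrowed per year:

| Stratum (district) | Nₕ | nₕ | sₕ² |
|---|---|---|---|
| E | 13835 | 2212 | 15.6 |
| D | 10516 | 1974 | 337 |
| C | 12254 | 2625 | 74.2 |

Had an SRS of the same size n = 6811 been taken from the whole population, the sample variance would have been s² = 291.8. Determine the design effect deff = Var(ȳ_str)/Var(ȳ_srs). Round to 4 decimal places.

0.4239

Var(ȳ_str) = Σ Wₕ²(1−fₕ)sₕ²/nₕ with Wₕ = Nₕ/36605:
  E: (13835/36605)²·(1−2212/13835)·15.6/2212 = 8.463618 × 10^-4
  D: (10516/36605)²·(1−1974/10516)·337/1974 = 0.011444902
  C: (12254/36605)²·(1−2625/12254)·74.2/2625 = 0.0024891601
  → Var(ȳ_str) = 0.014780424.
Var(ȳ_srs) = (1 − 6811/36605)·291.8/6811 = 0.034870872.
deff = 0.014780424 / 0.034870872 = 0.4239.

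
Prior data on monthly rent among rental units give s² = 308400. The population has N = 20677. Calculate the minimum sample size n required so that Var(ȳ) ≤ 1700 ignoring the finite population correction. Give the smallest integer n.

Without fpc, n₀ = s²/D = 308400/1700 = 181.4118.
Rounding up, n = 182.

182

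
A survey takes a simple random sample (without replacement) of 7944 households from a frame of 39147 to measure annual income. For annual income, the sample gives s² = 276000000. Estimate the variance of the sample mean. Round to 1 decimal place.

27692.9

Under SRS without replacement, Var(ȳ) = (1 − f)·s²/n with f = n/N = 7944/39147 = 0.20292743.
Var(ȳ) = (1 − 0.20292743)·276000000/7944 = 0.79707257·34743.202 = 27692.854.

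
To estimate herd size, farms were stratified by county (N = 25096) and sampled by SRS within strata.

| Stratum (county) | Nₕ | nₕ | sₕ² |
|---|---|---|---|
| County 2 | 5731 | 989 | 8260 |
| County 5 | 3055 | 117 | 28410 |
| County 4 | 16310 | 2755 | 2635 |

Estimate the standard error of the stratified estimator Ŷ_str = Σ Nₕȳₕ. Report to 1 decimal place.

51165.3

Var(Ŷ_str) = Σₕ Nₕ²(1 − fₕ)sₕ²/nₕ.
County 2: 5731²·(1 − 989/5731)·8260/989 = 2.2697379 × 10^8.
County 5: 3055²·(1 − 117/3055)·28410/117 = 2.1794574 × 10^9.
County 4: 16310²·(1 − 2755/16310)·2635/2755 = 2.1145234 × 10^8.
Sum = 2.6178835 × 10^9.
SE = √(2.6178835 × 10^9) = 51165.3.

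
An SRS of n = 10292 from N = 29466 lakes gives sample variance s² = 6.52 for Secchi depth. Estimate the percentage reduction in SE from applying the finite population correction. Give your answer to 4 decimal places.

f = n/N = 10292/29466 = 0.34928392.
SE_no-fpc = √(s²/n) = 0.025169461; SE_fpc = √((1−f)s²/n) = 0.020303442.
Ratio = √(1−f) = 0.80666975. Reduction = 100·(1 − 0.80666975) = 19.3330%.

19.3330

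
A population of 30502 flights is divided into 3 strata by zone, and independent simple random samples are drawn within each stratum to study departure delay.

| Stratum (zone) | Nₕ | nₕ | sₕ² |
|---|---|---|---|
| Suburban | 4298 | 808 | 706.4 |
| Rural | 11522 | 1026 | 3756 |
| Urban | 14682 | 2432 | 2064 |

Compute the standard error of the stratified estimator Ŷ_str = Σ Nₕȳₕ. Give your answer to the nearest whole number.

Var(Ŷ_str) = Σₕ Nₕ²(1 − fₕ)sₕ²/nₕ.
Suburban: 4298²·(1 − 808/4298)·706.4/808 = 1.3113879 × 10^7.
Rural: 11522²·(1 − 1026/11522)·3756/1026 = 4.4272079 × 10^8.
Urban: 14682²·(1 − 2432/14682)·2064/2432 = 1.5263967 × 10^8.
Sum = 6.0847434 × 10^8.
SE = √(6.0847434 × 10^8) = 24667.

24667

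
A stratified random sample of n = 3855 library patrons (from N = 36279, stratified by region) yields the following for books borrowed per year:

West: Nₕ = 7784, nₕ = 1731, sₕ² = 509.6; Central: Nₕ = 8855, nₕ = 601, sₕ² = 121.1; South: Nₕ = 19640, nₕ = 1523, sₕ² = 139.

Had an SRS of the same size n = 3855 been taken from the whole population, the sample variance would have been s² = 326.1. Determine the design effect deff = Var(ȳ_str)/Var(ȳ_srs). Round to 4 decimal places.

0.6138

Var(ȳ_str) = Σ Wₕ²(1−fₕ)sₕ²/nₕ with Wₕ = Nₕ/36279:
  West: (7784/36279)²·(1−1731/7784)·509.6/1731 = 0.010538899
  Central: (8855/36279)²·(1−601/8855)·121.1/601 = 0.011189536
  South: (19640/36279)²·(1−1523/19640)·139/1523 = 0.024673573
  → Var(ȳ_str) = 0.046402008.
Var(ȳ_srs) = (1 − 3855/36279)·326.1/3855 = 0.075602769.
deff = 0.046402008 / 0.075602769 = 0.6138.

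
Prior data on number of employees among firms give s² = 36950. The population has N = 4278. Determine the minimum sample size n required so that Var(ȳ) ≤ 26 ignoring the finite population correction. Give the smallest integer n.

1422

Without fpc, n₀ = s²/D = 36950/26 = 1421.1538.
Rounding up, n = 1422.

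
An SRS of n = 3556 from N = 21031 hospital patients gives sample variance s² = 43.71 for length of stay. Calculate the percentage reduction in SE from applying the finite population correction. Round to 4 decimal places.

f = n/N = 3556/21031 = 0.16908373.
SE_no-fpc = √(s²/n) = 0.11086885; SE_fpc = √((1−f)s²/n) = 0.10106206.
Ratio = √(1−f) = 0.91154609. Reduction = 100·(1 − 0.91154609) = 8.8454%.

8.8454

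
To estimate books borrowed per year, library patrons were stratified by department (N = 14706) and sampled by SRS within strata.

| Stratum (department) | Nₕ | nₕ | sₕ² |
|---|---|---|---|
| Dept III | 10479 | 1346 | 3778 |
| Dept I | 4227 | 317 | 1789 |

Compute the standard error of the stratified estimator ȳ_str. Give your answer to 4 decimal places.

1.2936

Var(ȳ_str) = Σₕ Wₕ²(1 − fₕ)sₕ²/nₕ with Wₕ = Nₕ/N, N = 14706.
Dept III: Wₕ = 0.71256630; term = 0.71256630²·(1 − 0.12844737)·3778/1346 = 1.2421129.
Dept I: Wₕ = 0.28743370; term = 0.28743370²·(1 − 0.07499409)·1789/317 = 0.43129156.
Sum = 1.6734045.
SE = √(1.6734045) = 1.2936.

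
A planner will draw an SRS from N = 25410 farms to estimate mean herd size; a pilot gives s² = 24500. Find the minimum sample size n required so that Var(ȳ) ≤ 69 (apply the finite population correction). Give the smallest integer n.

351

Without fpc, n₀ = s²/D = 24500/69 = 355.0725.
With fpc, (1 − n/N)·s²/n ≤ D requires n ≥ n₀/(1 + n₀/N) = 355.0725/(1 + 355.0725/25410) = 350.1792.
Rounding up, n = 351.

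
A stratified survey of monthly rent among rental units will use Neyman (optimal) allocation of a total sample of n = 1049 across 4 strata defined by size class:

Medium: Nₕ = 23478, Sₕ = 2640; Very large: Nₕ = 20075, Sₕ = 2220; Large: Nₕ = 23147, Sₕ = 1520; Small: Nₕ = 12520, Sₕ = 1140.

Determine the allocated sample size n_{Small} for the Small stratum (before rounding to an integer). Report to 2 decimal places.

Neyman allocation: nₕ = n·NₕSₕ / Σⱼ NⱼSⱼ.
Σ NⱼSⱼ = 23478·2640 + 20075·2220 + 23147·1520 + 12520·1140 = 1.5600466 × 10^8.
n_{Small} = 1049·12520·1140 / (1.5600466 × 10^8) = 95.97.

95.97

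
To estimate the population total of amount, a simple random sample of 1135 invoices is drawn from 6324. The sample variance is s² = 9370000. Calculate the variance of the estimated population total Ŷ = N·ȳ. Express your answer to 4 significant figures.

2.709 × 10^11

Var(Ŷ) = N²·Var(ȳ) = N²·(1 − n/N)·s²/n.
f = 1135/6324 = 0.17947502; Var(ȳ) = 0.82052498·9370000/1135 = 6773.8494.
Var(Ŷ) = 6324² · 6773.8494 = 2.709064 × 10^11.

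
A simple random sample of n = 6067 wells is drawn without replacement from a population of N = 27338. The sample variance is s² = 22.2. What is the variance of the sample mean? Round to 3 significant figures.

Under SRS without replacement, Var(ȳ) = (1 − f)·s²/n with f = n/N = 6067/27338 = 0.22192552.
Var(ȳ) = (1 − 0.22192552)·22.2/6067 = 0.77807448·0.0036591396 = 0.0028470831.

0.00285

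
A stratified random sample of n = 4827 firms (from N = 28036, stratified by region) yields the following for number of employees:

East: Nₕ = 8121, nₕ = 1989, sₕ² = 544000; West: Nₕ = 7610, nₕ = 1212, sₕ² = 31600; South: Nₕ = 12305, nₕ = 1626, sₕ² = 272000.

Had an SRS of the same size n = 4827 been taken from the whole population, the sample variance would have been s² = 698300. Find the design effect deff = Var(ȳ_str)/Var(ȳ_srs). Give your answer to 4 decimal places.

Var(ȳ_str) = Σ Wₕ²(1−fₕ)sₕ²/nₕ with Wₕ = Nₕ/28036:
  East: (8121/28036)²·(1−1989/8121)·544000/1989 = 17.32781
  West: (7610/28036)²·(1−1212/7610)·31600/1212 = 1.6150324
  South: (12305/28036)²·(1−1626/12305)·272000/1626 = 27.965878
  → Var(ȳ_str) = 46.90872.
Var(ȳ_srs) = (1 − 4827/28036)·698300/4827 = 119.75816.
deff = 46.90872 / 119.75816 = 0.3917.

0.3917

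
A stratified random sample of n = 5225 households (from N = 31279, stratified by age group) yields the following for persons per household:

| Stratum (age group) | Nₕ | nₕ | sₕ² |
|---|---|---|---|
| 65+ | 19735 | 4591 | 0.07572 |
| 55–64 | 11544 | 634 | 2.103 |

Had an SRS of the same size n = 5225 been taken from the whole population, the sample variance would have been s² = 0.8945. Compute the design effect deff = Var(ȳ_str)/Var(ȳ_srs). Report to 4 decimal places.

3.0297

Var(ȳ_str) = Σ Wₕ²(1−fₕ)sₕ²/nₕ with Wₕ = Nₕ/31279:
  65+: (19735/31279)²·(1−4591/19735)·0.07572/4591 = 5.0381991 × 10^-6
  55–64: (11544/31279)²·(1−634/11544)·2.103/634 = 4.2699753 × 10^-4
  → Var(ȳ_str) = 4.3203573 × 10^-4.
Var(ȳ_srs) = (1 − 5225/31279)·0.8945/5225 = 1.4259871 × 10^-4.
deff = (4.3203573 × 10^-4) / (1.4259871 × 10^-4) = 3.0297.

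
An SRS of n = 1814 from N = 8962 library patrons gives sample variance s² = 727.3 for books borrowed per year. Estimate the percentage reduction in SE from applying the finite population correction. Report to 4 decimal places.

f = n/N = 1814/8962 = 0.20241018.
SE_no-fpc = √(s²/n) = 0.63319599; SE_fpc = √((1−f)s²/n) = 0.56549394.
Ratio = √(1−f) = 0.89307885. Reduction = 100·(1 − 0.89307885) = 10.6921%.

10.6921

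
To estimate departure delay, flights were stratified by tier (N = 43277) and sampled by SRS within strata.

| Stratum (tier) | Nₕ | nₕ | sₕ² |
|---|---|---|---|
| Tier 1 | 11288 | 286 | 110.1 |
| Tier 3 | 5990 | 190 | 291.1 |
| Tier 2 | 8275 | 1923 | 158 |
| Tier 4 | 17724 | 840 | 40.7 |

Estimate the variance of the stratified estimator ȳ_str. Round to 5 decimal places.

0.06399

Var(ȳ_str) = Σₕ Wₕ²(1 − fₕ)sₕ²/nₕ with Wₕ = Nₕ/N, N = 43277.
Tier 1: Wₕ = 0.26083139; term = 0.26083139²·(1 − 0.02533664)·110.1/286 = 0.025526756.
Tier 3: Wₕ = 0.13841070; term = 0.13841070²·(1 − 0.03171953)·291.1/190 = 0.028420331.
Tier 2: Wₕ = 0.19121011; term = 0.19121011²·(1 − 0.23238671)·158/1923 = 0.0023059081.
Tier 4: Wₕ = 0.40954780; term = 0.40954780²·(1 − 0.04739336)·40.7/840 = 0.0077417281.
Sum = 0.063994723.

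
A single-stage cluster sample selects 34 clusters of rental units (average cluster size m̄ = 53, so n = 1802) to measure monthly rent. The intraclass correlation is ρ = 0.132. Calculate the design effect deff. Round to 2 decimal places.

7.86

deff = 1 + (53 − 1)·0.132 = 1 + 6.864 = 7.864.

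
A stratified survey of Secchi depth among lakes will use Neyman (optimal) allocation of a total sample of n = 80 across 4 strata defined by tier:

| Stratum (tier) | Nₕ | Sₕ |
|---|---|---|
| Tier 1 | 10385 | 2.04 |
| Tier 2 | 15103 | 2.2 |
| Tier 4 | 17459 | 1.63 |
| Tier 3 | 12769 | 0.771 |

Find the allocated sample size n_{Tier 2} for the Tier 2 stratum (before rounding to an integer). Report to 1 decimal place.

28.7

Neyman allocation: nₕ = n·NₕSₕ / Σⱼ NⱼSⱼ.
Σ NⱼSⱼ = 10385·2.04 + 15103·2.2 + 17459·1.63 + 12769·0.771 = 92715.069.
n_{Tier 2} = 80·15103·2.2 / 92715.069 = 28.7.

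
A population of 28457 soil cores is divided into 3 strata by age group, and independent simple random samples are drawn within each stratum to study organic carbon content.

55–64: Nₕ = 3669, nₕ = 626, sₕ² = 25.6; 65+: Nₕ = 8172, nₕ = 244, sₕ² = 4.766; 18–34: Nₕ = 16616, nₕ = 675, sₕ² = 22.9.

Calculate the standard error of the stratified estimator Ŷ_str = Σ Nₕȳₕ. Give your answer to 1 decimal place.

Var(Ŷ_str) = Σₕ Nₕ²(1 − fₕ)sₕ²/nₕ.
55–64: 3669²·(1 − 626/3669)·25.6/626 = 456578.33.
65+: 8172²·(1 − 244/8172)·4.766/244 = 1.2654827 × 10^6.
18–34: 16616²·(1 − 675/16616)·22.9/675 = 8.9861519 × 10^6.
Sum = 1.0708213 × 10^7.
SE = √(1.0708213 × 10^7) = 3272.3.

3272.3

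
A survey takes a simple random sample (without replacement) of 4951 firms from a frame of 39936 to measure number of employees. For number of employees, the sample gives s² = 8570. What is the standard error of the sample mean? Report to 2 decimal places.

1.23

Under SRS without replacement, Var(ȳ) = (1 − f)·s²/n with f = n/N = 4951/39936 = 0.12397336.
Var(ȳ) = (1 − 0.12397336)·8570/4951 = 0.87602664·1.7309634 = 1.5163701.
SE(ȳ) = √(1.5163701) = 1.23.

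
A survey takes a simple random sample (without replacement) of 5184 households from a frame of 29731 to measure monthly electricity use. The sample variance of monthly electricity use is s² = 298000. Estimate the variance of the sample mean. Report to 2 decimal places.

47.46

Under SRS without replacement, Var(ȳ) = (1 − f)·s²/n with f = n/N = 5184/29731 = 0.17436346.
Var(ȳ) = (1 − 0.17436346)·298000/5184 = 0.82563654·57.484568 = 47.46136.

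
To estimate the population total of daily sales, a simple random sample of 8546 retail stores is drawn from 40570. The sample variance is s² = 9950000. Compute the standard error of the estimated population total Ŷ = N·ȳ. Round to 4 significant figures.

Var(Ŷ) = N²·Var(ȳ) = N²·(1 − n/N)·s²/n.
f = 8546/40570 = 0.21064826; Var(ȳ) = 0.78935174·9950000/8546 = 919.03227.
Var(Ŷ) = 40570² · 919.03227 = 1.5126581 × 10^12.
SE(Ŷ) = √(1.5126581 × 10^12) = 1.230 × 10^6.

1.230 × 10^6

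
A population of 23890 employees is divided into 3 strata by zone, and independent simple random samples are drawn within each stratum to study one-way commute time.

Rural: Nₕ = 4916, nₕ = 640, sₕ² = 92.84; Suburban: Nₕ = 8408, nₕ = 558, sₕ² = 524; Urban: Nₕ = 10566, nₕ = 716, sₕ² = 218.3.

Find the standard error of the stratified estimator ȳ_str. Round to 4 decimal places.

Var(ȳ_str) = Σₕ Wₕ²(1 − fₕ)sₕ²/nₕ with Wₕ = Nₕ/N, N = 23890.
Rural: Wₕ = 0.20577648; term = 0.20577648²·(1 − 0.13018714)·92.84/640 = 0.0053428432.
Suburban: Wₕ = 0.35194642; term = 0.35194642²·(1 − 0.06636537)·524/558 = 0.10859933.
Urban: Wₕ = 0.44227710; term = 0.44227710²·(1 − 0.06776453)·218.3/716 = 0.055597498.
Sum = 0.16953967.
SE = √(0.16953967) = 0.4118.

0.4118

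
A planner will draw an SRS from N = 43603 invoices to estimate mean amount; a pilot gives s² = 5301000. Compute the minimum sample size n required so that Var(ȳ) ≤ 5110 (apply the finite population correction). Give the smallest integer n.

Without fpc, n₀ = s²/D = 5301000/5110 = 1037.3777.
With fpc, (1 − n/N)·s²/n ≤ D requires n ≥ n₀/(1 + n₀/N) = 1037.3777/(1 + 1037.3777/43603) = 1013.2705.
Rounding up, n = 1014.

1014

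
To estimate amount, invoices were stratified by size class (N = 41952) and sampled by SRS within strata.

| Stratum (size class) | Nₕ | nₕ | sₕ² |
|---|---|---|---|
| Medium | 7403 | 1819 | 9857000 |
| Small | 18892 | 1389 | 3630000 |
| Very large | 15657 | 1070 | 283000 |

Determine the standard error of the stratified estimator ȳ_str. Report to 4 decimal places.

Var(ȳ_str) = Σₕ Wₕ²(1 − fₕ)sₕ²/nₕ with Wₕ = Nₕ/N, N = 41952.
Medium: Wₕ = 0.17646358; term = 0.17646358²·(1 − 0.24571120)·9857000/1819 = 127.27991.
Small: Wₕ = 0.45032418; term = 0.45032418²·(1 − 0.07352318)·3630000/1389 = 491.00902.
Very large: Wₕ = 0.37321224; term = 0.37321224²·(1 − 0.06834004)·283000/1070 = 34.321942.
Sum = 652.61087.
SE = √(652.61087) = 25.5462.

25.5462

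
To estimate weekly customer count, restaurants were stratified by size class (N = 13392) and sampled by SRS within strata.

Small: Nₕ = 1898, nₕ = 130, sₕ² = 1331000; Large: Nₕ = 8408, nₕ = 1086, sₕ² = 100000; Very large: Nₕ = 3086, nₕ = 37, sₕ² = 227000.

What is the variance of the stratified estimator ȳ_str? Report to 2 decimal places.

Var(ȳ_str) = Σₕ Wₕ²(1 − fₕ)sₕ²/nₕ with Wₕ = Nₕ/N, N = 13392.
Small: Wₕ = 0.14172640; term = 0.14172640²·(1 − 0.06849315)·1331000/130 = 191.5677.
Large: Wₕ = 0.62783751; term = 0.62783751²·(1 − 0.12916270)·100000/1086 = 31.608342.
Very large: Wₕ = 0.23043608; term = 0.23043608²·(1 − 0.01198963)·227000/37 = 321.87452.
Sum = 545.05056.

545.05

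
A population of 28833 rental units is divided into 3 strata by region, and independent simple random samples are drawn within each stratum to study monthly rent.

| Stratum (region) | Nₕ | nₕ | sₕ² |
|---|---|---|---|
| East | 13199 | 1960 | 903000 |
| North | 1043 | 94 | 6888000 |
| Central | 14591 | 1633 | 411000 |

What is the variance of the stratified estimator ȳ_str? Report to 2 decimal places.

Var(ȳ_str) = Σₕ Wₕ²(1 − fₕ)sₕ²/nₕ with Wₕ = Nₕ/N, N = 28833.
East: Wₕ = 0.45777408; term = 0.45777408²·(1 − 0.14849610)·903000/1960 = 82.209255.
North: Wₕ = 0.03617383; term = 0.03617383²·(1 − 0.09012464)·6888000/94 = 87.244115.
Central: Wₕ = 0.50605209; term = 0.50605209²·(1 − 0.11191831)·411000/1633 = 57.239918.
Sum = 226.69329.

226.69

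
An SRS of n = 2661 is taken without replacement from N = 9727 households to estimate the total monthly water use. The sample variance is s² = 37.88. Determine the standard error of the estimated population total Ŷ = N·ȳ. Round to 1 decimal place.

Var(Ŷ) = N²·Var(ȳ) = N²·(1 − n/N)·s²/n.
f = 2661/9727 = 0.27356842; Var(ȳ) = 0.72643158·37.88/2661 = 0.010340935.
Var(Ŷ) = 9727² · 0.010340935 = 978402.69.
SE(Ŷ) = √(978402.69) = 989.1.

989.1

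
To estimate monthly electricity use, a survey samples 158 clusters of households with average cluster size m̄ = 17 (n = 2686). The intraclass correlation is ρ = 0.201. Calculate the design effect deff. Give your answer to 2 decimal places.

4.22

deff = 1 + (17 − 1)·0.201 = 1 + 3.216 = 4.216.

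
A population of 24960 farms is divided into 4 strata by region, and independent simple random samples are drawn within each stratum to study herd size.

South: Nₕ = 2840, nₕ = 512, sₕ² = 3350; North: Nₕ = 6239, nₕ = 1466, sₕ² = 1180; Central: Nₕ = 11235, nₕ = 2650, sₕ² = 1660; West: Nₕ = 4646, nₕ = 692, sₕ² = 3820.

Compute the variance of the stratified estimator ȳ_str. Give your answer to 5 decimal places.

Var(ȳ_str) = Σₕ Wₕ²(1 − fₕ)sₕ²/nₕ with Wₕ = Nₕ/N, N = 24960.
South: Wₕ = 0.11378205; term = 0.11378205²·(1 − 0.18028169)·3350/512 = 0.069436369.
North: Wₕ = 0.24995994; term = 0.24995994²·(1 − 0.23497355)·1180/1466 = 0.038473819.
Central: Wₕ = 0.45012019; term = 0.45012019²·(1 − 0.23587005)·1660/2650 = 0.096980949.
West: Wₕ = 0.18613782; term = 0.18613782²·(1 − 0.14894533)·3820/692 = 0.1627736.
Sum = 0.36766474.

0.36766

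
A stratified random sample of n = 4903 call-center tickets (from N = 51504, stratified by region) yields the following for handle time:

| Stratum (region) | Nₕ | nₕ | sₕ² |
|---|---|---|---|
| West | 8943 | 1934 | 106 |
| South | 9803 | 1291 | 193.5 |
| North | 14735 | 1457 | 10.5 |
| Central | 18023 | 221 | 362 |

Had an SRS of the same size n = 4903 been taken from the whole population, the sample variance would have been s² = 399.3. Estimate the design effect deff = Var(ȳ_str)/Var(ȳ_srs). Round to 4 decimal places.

Var(ȳ_str) = Σ Wₕ²(1−fₕ)sₕ²/nₕ with Wₕ = Nₕ/51504:
  West: (8943/51504)²·(1−1934/8943)·106/1934 = 0.0012951103
  South: (9803/51504)²·(1−1291/9803)·193.5/1291 = 0.0047148016
  North: (14735/51504)²·(1−1457/14735)·10.5/1457 = 5.3153349 × 10^-4
  Central: (18023/51504)²·(1−221/18023)·362/221 = 0.19812088
  → Var(ȳ_str) = 0.20466233.
Var(ȳ_srs) = (1 − 4903/51504)·399.3/4903 = 0.073687139.
deff = 0.20466233 / 0.073687139 = 2.7774.

2.7774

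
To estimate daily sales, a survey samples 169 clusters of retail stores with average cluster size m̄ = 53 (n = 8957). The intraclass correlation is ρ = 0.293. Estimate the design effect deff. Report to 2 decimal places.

16.24

deff = 1 + (53 − 1)·0.293 = 1 + 15.236 = 16.236.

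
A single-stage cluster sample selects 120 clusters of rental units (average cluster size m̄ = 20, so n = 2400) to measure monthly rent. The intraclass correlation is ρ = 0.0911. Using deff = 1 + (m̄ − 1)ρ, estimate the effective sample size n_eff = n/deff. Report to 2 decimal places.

deff = 1 + (20 − 1)·0.0911 = 1 + 1.7309 = 2.7309.
n_eff = 2400 / 2.7309 = 878.83.

878.83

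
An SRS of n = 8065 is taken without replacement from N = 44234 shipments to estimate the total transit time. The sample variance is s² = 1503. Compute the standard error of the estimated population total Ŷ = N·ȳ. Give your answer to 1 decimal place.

17267.3

Var(Ŷ) = N²·Var(ȳ) = N²·(1 − n/N)·s²/n.
f = 8065/44234 = 0.18232581; Var(ȳ) = 0.81767419·1503/8065 = 0.15238243.
Var(Ŷ) = 44234² · 0.15238243 = 2.9815859 × 10^8.
SE(Ŷ) = √(2.9815859 × 10^8) = 17267.3.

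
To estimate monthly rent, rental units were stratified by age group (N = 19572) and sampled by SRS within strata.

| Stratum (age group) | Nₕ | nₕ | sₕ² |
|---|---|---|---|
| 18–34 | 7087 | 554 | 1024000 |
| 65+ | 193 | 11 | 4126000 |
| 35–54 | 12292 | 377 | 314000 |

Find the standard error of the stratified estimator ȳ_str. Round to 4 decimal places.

Var(ȳ_str) = Σₕ Wₕ²(1 − fₕ)sₕ²/nₕ with Wₕ = Nₕ/N, N = 19572.
18–34: Wₕ = 0.36209892; term = 0.36209892²·(1 − 0.07817130)·1024000/554 = 223.40602.
65+: Wₕ = 0.00986103; term = 0.00986103²·(1 − 0.05699482)·4126000/11 = 34.394961.
35–54: Wₕ = 0.62804006; term = 0.62804006²·(1 − 0.03067035)·314000/377 = 318.44503.
Sum = 576.24601.
SE = √(576.24601) = 24.0051.

24.0051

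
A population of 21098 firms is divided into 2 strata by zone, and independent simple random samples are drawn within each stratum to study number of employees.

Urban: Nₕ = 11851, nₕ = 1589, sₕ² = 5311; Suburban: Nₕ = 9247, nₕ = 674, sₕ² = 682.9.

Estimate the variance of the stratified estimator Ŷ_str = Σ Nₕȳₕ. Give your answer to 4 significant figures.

4.868 × 10^8

Var(Ŷ_str) = Σₕ Nₕ²(1 − fₕ)sₕ²/nₕ.
Urban: 11851²·(1 − 1589/11851)·5311/1589 = 4.0648022 × 10^8.
Suburban: 9247²·(1 − 674/9247)·682.9/674 = 8.0321331 × 10^7.
Sum = 4.8680155 × 10^8.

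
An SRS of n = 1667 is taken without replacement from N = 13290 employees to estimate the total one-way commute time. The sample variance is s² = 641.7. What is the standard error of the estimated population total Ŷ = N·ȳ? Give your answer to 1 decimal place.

7711.2

Var(Ŷ) = N²·Var(ȳ) = N²·(1 − n/N)·s²/n.
f = 1667/13290 = 0.12543266; Var(ȳ) = 0.87456734·641.7/1667 = 0.33665859.
Var(Ŷ) = 13290² · 0.33665859 = 5.946202 × 10^7.
SE(Ŷ) = √(5.946202 × 10^7) = 7711.2.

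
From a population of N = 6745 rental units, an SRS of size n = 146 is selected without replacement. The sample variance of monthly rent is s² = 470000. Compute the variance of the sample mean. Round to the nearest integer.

3149

Under SRS without replacement, Var(ȳ) = (1 − f)·s²/n with f = n/N = 146/6745 = 0.02164566.
Var(ȳ) = (1 − 0.02164566)·470000/146 = 0.97835434·3219.1781 = 3149.4968.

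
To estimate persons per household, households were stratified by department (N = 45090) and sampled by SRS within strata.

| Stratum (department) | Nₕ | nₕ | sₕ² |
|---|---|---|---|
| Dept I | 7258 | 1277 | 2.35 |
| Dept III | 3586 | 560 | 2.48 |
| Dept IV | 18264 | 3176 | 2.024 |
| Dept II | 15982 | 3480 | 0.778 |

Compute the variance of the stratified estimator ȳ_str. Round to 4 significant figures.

1.713 × 10^-4

Var(ȳ_str) = Σₕ Wₕ²(1 − fₕ)sₕ²/nₕ with Wₕ = Nₕ/N, N = 45090.
Dept I: Wₕ = 0.16096695; term = 0.16096695²·(1 − 0.17594379)·2.35/1277 = 3.9292283 × 10^-5.
Dept III: Wₕ = 0.07952983; term = 0.07952983²·(1 − 0.15616286)·2.48/560 = 2.3636458 × 10^-5.
Dept IV: Wₕ = 0.40505655; term = 0.40505655²·(1 − 0.17389400)·2.024/3176 = 8.6376801 × 10^-5.
Dept II: Wₕ = 0.35444666; term = 0.35444666²·(1 − 0.21774496)·0.778/3480 = 2.1971034 × 10^-5.
Sum = 1.7127658 × 10^-4.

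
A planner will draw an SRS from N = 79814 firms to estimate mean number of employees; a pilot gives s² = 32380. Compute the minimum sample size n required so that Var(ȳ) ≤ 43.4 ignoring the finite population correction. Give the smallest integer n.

747

Without fpc, n₀ = s²/D = 32380/43.4 = 746.0829.
Rounding up, n = 747.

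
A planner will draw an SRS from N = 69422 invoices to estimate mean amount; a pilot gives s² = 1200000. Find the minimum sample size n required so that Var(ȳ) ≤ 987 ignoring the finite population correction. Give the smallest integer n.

1216

Without fpc, n₀ = s²/D = 1200000/987 = 1215.8055.
Rounding up, n = 1216.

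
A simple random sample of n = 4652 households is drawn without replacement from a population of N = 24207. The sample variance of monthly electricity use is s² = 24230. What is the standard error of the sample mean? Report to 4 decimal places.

Under SRS without replacement, Var(ȳ) = (1 − f)·s²/n with f = n/N = 4652/24207 = 0.19217582.
Var(ȳ) = (1 − 0.19217582)·24230/4652 = 0.80782418·5.2085125 = 4.2075623.
SE(ȳ) = √(4.2075623) = 2.0512.

2.0512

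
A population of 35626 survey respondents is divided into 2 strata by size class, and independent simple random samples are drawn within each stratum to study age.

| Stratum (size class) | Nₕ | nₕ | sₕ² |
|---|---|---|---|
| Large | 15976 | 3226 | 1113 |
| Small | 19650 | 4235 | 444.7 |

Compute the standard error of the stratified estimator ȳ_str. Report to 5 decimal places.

0.28360

Var(ȳ_str) = Σₕ Wₕ²(1 − fₕ)sₕ²/nₕ with Wₕ = Nₕ/N, N = 35626.
Large: Wₕ = 0.44843654; term = 0.44843654²·(1 − 0.20192789)·1113/3226 = 0.055370049.
Small: Wₕ = 0.55156346; term = 0.55156346²·(1 − 0.21552163)·444.7/4235 = 0.025060266.
Sum = 0.080430315.
SE = √(0.080430315) = 0.28360.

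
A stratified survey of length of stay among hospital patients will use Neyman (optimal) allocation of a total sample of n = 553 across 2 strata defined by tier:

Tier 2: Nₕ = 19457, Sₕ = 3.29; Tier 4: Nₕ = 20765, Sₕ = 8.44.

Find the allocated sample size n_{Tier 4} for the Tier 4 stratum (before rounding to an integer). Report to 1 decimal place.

405.1

Neyman allocation: nₕ = n·NₕSₕ / Σⱼ NⱼSⱼ.
Σ NⱼSⱼ = 19457·3.29 + 20765·8.44 = 239270.13.
n_{Tier 4} = 553·20765·8.44 / 239270.13 = 405.1.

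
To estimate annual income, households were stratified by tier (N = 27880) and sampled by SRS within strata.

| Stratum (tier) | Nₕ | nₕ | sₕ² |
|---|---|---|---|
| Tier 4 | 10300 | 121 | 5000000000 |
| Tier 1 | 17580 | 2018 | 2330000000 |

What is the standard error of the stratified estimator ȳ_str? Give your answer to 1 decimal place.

2445.4

Var(ȳ_str) = Σₕ Wₕ²(1 − fₕ)sₕ²/nₕ with Wₕ = Nₕ/N, N = 27880.
Tier 4: Wₕ = 0.36944046; term = 0.36944046²·(1 − 0.01174757)·5000000000/121 = 5.5736723 × 10^6.
Tier 1: Wₕ = 0.63055954; term = 0.63055954²·(1 − 0.11478953)·2330000000/2018 = 406381.1.
Sum = 5.9800534 × 10^6.
SE = √(5.9800534 × 10^6) = 2445.4.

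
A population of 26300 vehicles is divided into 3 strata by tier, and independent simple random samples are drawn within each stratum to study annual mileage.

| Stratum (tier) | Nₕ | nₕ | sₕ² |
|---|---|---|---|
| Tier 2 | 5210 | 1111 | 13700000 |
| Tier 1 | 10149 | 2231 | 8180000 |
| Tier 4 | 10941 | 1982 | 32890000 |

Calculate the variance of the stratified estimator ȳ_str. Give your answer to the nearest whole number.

3158

Var(ȳ_str) = Σₕ Wₕ²(1 − fₕ)sₕ²/nₕ with Wₕ = Nₕ/N, N = 26300.
Tier 2: Wₕ = 0.19809886; term = 0.19809886²·(1 − 0.21324376)·13700000/1111 = 380.72435.
Tier 1: Wₕ = 0.38589354; term = 0.38589354²·(1 − 0.21982461)·8180000/2231 = 425.97193.
Tier 4: Wₕ = 0.41600760; term = 0.41600760²·(1 − 0.18115346)·32890000/1982 = 2351.6099.
Sum = 3158.3062.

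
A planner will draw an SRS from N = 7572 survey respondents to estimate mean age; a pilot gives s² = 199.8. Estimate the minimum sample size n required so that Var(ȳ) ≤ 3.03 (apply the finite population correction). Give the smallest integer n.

66

Without fpc, n₀ = s²/D = 199.8/3.03 = 65.9406.
With fpc, (1 − n/N)·s²/n ≤ D requires n ≥ n₀/(1 + n₀/N) = 65.9406/(1 + 65.9406/7572) = 65.3713.
Rounding up, n = 66.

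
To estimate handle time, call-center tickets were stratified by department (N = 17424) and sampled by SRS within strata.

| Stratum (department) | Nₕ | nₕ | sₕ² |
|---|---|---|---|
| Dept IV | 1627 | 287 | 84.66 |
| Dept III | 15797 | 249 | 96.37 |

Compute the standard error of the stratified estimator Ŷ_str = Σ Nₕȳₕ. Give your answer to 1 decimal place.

9782.7

Var(Ŷ_str) = Σₕ Nₕ²(1 − fₕ)sₕ²/nₕ.
Dept IV: 1627²·(1 − 287/1627)·84.66/287 = 643115.12.
Dept III: 15797²·(1 − 249/15797)·96.37/249 = 9.5058654 × 10^7.
Sum = 9.5701769 × 10^7.
SE = √(9.5701769 × 10^7) = 9782.7.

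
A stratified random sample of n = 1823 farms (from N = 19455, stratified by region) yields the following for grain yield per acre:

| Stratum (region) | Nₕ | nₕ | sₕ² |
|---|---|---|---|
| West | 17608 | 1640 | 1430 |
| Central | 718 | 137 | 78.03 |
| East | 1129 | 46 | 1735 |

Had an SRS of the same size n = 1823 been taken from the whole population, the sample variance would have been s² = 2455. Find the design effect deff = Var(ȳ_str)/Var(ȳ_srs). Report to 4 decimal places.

Var(ȳ_str) = Σ Wₕ²(1−fₕ)sₕ²/nₕ with Wₕ = Nₕ/19455:
  West: (17608/19455)²·(1−1640/17608)·1430/1640 = 0.64772442
  Central: (718/19455)²·(1−137/718)·78.03/137 = 6.2773905 × 10^-4
  East: (1129/19455)²·(1−46/1129)·1735/46 = 0.12184328
  → Var(ȳ_str) = 0.77019544.
Var(ȳ_srs) = (1 − 1823/19455)·2455/1823 = 1.2204927.
deff = 0.77019544 / 1.2204927 = 0.6311.

0.6311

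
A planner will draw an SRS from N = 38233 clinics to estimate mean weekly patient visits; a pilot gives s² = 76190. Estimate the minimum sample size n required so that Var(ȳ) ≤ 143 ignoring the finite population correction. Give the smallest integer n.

533

Without fpc, n₀ = s²/D = 76190/143 = 532.7972.
Rounding up, n = 533.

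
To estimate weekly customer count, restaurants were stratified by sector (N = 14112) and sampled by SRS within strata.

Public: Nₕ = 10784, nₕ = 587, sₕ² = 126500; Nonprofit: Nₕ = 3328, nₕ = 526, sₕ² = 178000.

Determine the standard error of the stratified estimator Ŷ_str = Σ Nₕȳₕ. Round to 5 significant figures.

163870

Var(Ŷ_str) = Σₕ Nₕ²(1 − fₕ)sₕ²/nₕ.
Public: 10784²·(1 − 587/10784)·126500/587 = 2.369762 × 10^10.
Nonprofit: 3328²·(1 − 526/3328)·178000/526 = 3.1556273 × 10^9.
Sum = 2.6853247 × 10^10.
SE = √(2.6853247 × 10^10) = 163870.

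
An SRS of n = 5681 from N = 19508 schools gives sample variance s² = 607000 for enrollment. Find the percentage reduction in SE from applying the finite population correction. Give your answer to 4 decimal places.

15.8106

f = n/N = 5681/19508 = 0.29121386.
SE_no-fpc = √(s²/n) = 10.336701; SE_fpc = √((1−f)s²/n) = 8.7024104.
Ratio = √(1−f) = 0.84189438. Reduction = 100·(1 − 0.84189438) = 15.8106%.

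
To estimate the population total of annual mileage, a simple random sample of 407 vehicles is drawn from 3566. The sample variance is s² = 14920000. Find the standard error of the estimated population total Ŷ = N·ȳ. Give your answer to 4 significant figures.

Var(Ŷ) = N²·Var(ȳ) = N²·(1 − n/N)·s²/n.
f = 407/3566 = 0.11413348; Var(ȳ) = 0.88586652·14920000/407 = 32474.517.
Var(Ŷ) = 3566² · 32474.517 = 4.1295752 × 10^11.
SE(Ŷ) = √(4.1295752 × 10^11) = 642600.

642600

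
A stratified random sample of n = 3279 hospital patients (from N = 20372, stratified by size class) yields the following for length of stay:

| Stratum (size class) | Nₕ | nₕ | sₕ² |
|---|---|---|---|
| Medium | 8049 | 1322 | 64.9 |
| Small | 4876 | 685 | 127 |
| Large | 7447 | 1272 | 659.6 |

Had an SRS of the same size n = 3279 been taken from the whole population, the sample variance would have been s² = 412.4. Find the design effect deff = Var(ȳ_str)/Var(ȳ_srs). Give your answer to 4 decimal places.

0.6917

Var(ȳ_str) = Σ Wₕ²(1−fₕ)sₕ²/nₕ with Wₕ = Nₕ/20372:
  Medium: (8049/20372)²·(1−1322/8049)·64.9/1322 = 0.0064048544
  Small: (4876/20372)²·(1−685/4876)·127/685 = 0.0091290833
  Large: (7447/20372)²·(1−1272/7447)·659.6/1272 = 0.057457208
  → Var(ȳ_str) = 0.072991146.
Var(ȳ_srs) = (1 − 3279/20372)·412.4/3279 = 0.10552658.
deff = 0.072991146 / 0.10552658 = 0.6917.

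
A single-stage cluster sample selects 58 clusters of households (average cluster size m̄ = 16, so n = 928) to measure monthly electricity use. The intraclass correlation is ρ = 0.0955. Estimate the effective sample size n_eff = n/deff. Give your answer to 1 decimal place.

deff = 1 + (16 − 1)·0.0955 = 1 + 1.4325 = 2.4325.
n_eff = 928 / 2.4325 = 381.5.

381.5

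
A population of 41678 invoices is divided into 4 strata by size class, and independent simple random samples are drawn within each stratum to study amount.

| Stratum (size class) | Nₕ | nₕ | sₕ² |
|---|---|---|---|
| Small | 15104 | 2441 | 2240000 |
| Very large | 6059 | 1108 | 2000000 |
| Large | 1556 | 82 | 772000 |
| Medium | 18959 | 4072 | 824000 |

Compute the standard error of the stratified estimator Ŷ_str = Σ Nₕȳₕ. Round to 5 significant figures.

Var(Ŷ_str) = Σₕ Nₕ²(1 − fₕ)sₕ²/nₕ.
Small: 15104²·(1 − 2441/15104)·2240000/2441 = 1.7551281 × 10^11.
Very large: 6059²·(1 − 1108/6059)·2000000/1108 = 5.4148211 × 10^10.
Large: 1556²·(1 − 82/1556)·772000/82 = 2.1592878 × 10^10.
Medium: 18959²·(1 − 4072/18959)·824000/4072 = 5.7113932 × 10^10.
Sum = 3.0836783 × 10^11.
SE = √(3.0836783 × 10^11) = 555310.

555310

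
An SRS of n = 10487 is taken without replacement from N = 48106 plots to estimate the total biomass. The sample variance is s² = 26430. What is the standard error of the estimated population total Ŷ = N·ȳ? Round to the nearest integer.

67535

Var(Ŷ) = N²·Var(ȳ) = N²·(1 − n/N)·s²/n.
f = 10487/48106 = 0.21799775; Var(ȳ) = 0.78200225·26430/10487 = 1.9708515.
Var(Ŷ) = 48106² · 1.9708515 = 4.5609194 × 10^9.
SE(Ŷ) = √(4.5609194 × 10^9) = 67535.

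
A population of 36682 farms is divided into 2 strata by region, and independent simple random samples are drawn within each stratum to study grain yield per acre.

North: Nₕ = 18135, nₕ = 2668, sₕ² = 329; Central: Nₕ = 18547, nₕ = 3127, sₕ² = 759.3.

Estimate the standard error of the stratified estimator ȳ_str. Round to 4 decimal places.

0.2781

Var(ȳ_str) = Σₕ Wₕ²(1 − fₕ)sₕ²/nₕ with Wₕ = Nₕ/N, N = 36682.
North: Wₕ = 0.49438417; term = 0.49438417²·(1 − 0.14711883)·329/2668 = 0.025705598.
Central: Wₕ = 0.50561583; term = 0.50561583²·(1 − 0.16859870)·759.3/3127 = 0.051610439.
Sum = 0.077316037.
SE = √(0.077316037) = 0.2781.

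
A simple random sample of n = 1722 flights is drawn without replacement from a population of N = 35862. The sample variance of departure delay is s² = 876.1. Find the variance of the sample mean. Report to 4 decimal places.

0.4843

Under SRS without replacement, Var(ȳ) = (1 − f)·s²/n with f = n/N = 1722/35862 = 0.04801740.
Var(ȳ) = (1 − 0.04801740)·876.1/1722 = 0.95198260·0.50876887 = 0.48433911.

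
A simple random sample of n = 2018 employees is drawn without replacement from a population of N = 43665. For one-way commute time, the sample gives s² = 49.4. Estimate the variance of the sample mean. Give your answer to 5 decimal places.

Under SRS without replacement, Var(ȳ) = (1 − f)·s²/n with f = n/N = 2018/43665 = 0.04621550.
Var(ȳ) = (1 − 0.04621550)·49.4/2018 = 0.95378450·0.024479683 = 0.023348342.

0.02335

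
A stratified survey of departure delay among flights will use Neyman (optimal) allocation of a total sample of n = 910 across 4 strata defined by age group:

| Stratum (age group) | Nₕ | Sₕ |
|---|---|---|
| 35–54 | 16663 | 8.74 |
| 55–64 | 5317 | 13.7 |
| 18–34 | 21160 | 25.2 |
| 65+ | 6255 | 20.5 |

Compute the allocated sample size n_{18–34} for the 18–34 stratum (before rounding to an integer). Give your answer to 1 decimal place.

Neyman allocation: nₕ = n·NₕSₕ / Σⱼ NⱼSⱼ.
Σ NⱼSⱼ = 16663·8.74 + 5317·13.7 + 21160·25.2 + 6255·20.5 = 879937.02.
n_{18–34} = 910·21160·25.2 / 879937.02 = 551.4.

551.4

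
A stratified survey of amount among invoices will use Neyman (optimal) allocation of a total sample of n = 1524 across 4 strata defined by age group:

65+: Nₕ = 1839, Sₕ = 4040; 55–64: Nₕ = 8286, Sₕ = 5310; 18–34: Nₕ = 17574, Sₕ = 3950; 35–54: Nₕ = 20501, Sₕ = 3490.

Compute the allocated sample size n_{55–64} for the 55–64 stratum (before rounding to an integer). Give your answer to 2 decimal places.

348.52

Neyman allocation: nₕ = n·NₕSₕ / Σⱼ NⱼSⱼ.
Σ NⱼSⱼ = 1839·4040 + 8286·5310 + 17574·3950 + 20501·3490 = 1.9239401 × 10^8.
n_{55–64} = 1524·8286·5310 / (1.9239401 × 10^8) = 348.52.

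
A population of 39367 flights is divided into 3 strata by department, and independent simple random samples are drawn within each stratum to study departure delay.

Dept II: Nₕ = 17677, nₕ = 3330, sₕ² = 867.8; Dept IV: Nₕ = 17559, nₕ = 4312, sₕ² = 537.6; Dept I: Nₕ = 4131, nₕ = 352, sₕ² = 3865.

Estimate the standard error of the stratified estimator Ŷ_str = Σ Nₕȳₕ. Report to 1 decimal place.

Var(Ŷ_str) = Σₕ Nₕ²(1 − fₕ)sₕ²/nₕ.
Dept II: 17677²·(1 − 3330/17677)·867.8/3330 = 6.6091418 × 10^7.
Dept IV: 17559²·(1 − 4312/17559)·537.6/4312 = 2.8999988 × 10^7.
Dept I: 4131²·(1 − 352/4131)·3865/352 = 1.7141109 × 10^8.
Sum = 2.665025 × 10^8.
SE = √(2.665025 × 10^8) = 16324.9.

16324.9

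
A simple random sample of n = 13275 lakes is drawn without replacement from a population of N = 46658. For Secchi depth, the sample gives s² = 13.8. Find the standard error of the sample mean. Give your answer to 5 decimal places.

Under SRS without replacement, Var(ȳ) = (1 − f)·s²/n with f = n/N = 13275/46658 = 0.28451712.
Var(ȳ) = (1 − 0.28451712)·13.8/13275 = 0.71548288·0.001039548 = 7.4377881 × 10^-4.
SE(ȳ) = √(7.4377881 × 10^-4) = 0.02727.

0.02727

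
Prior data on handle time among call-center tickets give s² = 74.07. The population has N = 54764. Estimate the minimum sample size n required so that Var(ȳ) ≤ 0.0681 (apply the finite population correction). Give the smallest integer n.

1067

Without fpc, n₀ = s²/D = 74.07/0.0681 = 1087.6652.
With fpc, (1 − n/N)·s²/n ≤ D requires n ≥ n₀/(1 + n₀/N) = 1087.6652/(1 + 1087.6652/54764) = 1066.4838.
Rounding up, n = 1067.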